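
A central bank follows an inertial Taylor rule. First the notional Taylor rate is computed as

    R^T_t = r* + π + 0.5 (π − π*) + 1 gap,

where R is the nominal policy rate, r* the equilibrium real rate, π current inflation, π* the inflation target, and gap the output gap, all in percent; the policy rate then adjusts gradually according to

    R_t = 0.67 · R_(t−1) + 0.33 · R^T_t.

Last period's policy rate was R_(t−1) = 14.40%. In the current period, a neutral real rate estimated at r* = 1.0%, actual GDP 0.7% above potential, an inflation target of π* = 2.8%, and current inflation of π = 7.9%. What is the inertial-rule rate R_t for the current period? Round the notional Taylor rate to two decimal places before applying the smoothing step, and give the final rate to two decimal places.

13.66%

Output 0.7% above potential → gap = 0.7.
R^T_t = 1.0 + 7.9 + 0.5 × (7.9 − 2.8) + 1 × 0.7
   = 1.0 + 7.9 + 2.55 + 0.7 = 12.15
R_t = 0.67 × 14.40 + 0.33 × 12.15 = 9.648 + 4.0095 = 13.66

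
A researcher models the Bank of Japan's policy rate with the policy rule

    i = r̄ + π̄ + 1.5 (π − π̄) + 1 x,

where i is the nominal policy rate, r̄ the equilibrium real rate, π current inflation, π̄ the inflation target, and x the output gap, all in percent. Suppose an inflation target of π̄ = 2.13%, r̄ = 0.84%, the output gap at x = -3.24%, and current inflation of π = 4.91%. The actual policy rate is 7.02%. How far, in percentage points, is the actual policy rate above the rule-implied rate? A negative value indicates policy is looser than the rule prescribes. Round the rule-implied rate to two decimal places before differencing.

i = 0.84 + 2.13 + 1.5 × (4.91 − 2.13) + 1 × (-3.24)
   = 0.84 + 2.13 + 4.17 − 3.24 = 3.90
Deviation = 7.02 − 3.90 = 3.12 pp.

3.12 pp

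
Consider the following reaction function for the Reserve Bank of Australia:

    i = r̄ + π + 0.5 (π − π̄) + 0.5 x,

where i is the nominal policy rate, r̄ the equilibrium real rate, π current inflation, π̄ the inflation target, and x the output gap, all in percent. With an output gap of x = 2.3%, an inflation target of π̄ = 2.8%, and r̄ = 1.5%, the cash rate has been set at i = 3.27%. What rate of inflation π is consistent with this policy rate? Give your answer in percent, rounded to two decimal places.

1.35%

Collecting π: i = r̄ + (1 + 0.5) π − 0.5 π̄ + 0.5 x
1.5 π = 3.27 − 1.5 + 0.5 × 2.8 − 0.5 × 2.3 = 2.02
π = 2.02 / 1.5 = 1.35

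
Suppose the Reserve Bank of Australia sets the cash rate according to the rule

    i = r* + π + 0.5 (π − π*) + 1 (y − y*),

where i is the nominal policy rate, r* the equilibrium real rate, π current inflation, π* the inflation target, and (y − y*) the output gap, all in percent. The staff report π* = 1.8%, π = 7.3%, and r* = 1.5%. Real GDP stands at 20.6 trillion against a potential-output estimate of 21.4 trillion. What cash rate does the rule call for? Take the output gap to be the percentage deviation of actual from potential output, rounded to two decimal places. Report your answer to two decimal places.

Output gap = 100 × (20.6 − 21.4) / 21.4 = -3.74%.
i = 1.50 + 7.30 + 0.5 × (7.30 − 1.80) + 1 × (-3.74)
   = 1.50 + 7.3 + 2.75 − 3.74 = 7.81

7.81%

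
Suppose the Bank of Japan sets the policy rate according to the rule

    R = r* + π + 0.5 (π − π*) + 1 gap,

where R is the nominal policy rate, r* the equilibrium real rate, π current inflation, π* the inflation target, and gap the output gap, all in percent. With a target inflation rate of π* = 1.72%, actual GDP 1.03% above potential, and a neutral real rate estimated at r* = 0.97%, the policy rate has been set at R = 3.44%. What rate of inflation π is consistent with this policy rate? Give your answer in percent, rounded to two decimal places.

1.53%

Output 1.03% above potential → gap = 1.03.
Collecting π: R = r* + (1 + 0.5) π − 0.5 π* + 1 gap
1.5 π = 3.44 − 0.97 + 0.5 × 1.72 − 1 × 1.03 = 2.3
π = 2.3 / 1.5 = 1.53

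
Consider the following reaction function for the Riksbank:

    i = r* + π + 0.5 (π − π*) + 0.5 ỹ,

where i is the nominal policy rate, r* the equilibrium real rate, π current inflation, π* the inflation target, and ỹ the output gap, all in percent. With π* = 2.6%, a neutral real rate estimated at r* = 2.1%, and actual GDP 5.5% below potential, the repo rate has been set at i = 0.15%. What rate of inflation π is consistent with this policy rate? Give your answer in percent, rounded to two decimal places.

1.40%

Output 5.5% below potential → ỹ = -5.5.
Collecting π: i = r* + (1 + 0.5) π − 0.5 π* + 0.5 ỹ
1.5 π = 0.15 − 2.1 + 0.5 × 2.6 − 0.5 × (-5.5) = 2.1
π = 2.1 / 1.5 = 1.40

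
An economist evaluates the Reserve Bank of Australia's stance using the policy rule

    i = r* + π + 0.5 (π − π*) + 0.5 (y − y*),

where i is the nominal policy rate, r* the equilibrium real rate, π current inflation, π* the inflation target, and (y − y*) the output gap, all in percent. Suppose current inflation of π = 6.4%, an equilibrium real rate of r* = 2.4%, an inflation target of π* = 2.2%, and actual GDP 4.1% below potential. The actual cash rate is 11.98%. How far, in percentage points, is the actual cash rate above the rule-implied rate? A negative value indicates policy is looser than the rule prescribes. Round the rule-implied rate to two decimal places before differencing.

Output 4.1% below potential → (y − y*) = -4.1.
i = 2.4 + 6.4 + 0.5 × (6.4 − 2.2) + 0.5 × (-4.1)
   = 2.4 + 6.4 + 2.1 − 2.05 = 8.85
Deviation = 11.98 − 8.85 = 3.13 pp.

3.13 pp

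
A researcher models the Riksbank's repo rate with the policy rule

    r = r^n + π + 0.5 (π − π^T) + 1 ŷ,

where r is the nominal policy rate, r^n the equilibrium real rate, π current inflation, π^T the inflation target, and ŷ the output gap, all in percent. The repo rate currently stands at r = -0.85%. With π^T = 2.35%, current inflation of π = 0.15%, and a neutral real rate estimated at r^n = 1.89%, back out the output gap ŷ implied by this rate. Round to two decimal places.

1 ŷ = -0.85 − 1.89 − 0.15 − 0.5 × (0.15 − 2.35) = -1.79
ŷ = -1.79 / 1 = -1.79

-1.79%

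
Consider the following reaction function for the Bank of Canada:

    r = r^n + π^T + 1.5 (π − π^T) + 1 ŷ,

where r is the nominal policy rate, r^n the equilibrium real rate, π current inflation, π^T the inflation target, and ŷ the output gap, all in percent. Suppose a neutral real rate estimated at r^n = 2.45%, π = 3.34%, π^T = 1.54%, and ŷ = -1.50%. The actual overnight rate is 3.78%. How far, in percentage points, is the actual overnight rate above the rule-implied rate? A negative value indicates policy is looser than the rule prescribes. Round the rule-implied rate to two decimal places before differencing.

r = 2.45 + 1.54 + 1.5 × (3.34 − 1.54) + 1 × (-1.50)
   = 2.45 + 1.54 + 2.7 − 1.5 = 5.19
Deviation = 3.78 − 5.19 = -1.41 pp.

-1.41 pp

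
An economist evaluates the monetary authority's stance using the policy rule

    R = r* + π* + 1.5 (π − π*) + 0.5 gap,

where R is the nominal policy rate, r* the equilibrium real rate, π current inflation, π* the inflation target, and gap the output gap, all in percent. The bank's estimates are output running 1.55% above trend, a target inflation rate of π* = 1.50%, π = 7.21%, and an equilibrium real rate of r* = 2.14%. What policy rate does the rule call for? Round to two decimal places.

12.98%

Output 1.55% above potential → gap = 1.55.
R = 2.14 + 1.50 + 1.5 × (7.21 − 1.50) + 0.5 × 1.55
   = 2.14 + 1.5 + 8.565 + 0.775 = 12.98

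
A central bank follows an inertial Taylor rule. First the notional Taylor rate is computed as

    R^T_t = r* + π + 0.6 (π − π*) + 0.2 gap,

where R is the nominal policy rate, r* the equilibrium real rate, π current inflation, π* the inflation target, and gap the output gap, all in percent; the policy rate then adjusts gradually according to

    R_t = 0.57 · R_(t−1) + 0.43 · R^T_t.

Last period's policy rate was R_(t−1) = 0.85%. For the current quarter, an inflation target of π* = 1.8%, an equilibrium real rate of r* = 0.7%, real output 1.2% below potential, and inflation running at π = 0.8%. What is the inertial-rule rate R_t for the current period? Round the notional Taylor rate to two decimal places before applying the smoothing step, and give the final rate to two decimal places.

Output 1.2% below potential → gap = -1.2.
R^T_t = 0.7 + 0.8 + 0.6 × (0.8 − 1.8) + 0.2 × (-1.2)
   = 0.7 + 0.8 − 0.6 − 0.24 = 0.66
R_t = 0.57 × 0.85 + 0.43 × 0.66 = 0.4845 + 0.2838 = 0.77

0.77%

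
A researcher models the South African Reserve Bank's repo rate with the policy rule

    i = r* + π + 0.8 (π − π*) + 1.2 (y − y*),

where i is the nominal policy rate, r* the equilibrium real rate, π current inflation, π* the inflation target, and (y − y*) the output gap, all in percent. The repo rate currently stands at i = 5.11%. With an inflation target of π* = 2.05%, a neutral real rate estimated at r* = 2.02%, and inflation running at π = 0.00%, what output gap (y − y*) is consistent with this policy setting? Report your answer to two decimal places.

1.2 (y − y*) = 5.11 − 2.02 − 0.00 − 0.8 × (0.00 − 2.05) = 4.73
(y − y*) = 4.73 / 1.2 = 3.94

3.94%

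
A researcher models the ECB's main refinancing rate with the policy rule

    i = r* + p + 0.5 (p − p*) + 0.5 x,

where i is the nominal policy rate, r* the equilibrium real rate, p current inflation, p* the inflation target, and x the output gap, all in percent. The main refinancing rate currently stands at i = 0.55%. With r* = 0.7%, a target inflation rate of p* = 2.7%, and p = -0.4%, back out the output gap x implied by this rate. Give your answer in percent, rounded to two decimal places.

0.5 x = 0.55 − 0.7 − (-0.4) − 0.5 × ((-0.4) − 2.7) = 1.8
x = 1.8 / 0.5 = 3.60

3.60%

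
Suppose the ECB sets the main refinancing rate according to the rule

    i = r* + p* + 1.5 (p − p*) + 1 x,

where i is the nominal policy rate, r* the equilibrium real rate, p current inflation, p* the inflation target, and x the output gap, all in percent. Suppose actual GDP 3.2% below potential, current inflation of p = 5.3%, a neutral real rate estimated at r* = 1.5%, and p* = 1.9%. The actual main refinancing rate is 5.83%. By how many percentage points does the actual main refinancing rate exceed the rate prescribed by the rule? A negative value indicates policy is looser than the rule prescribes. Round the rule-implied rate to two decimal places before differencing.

0.53 pp

Output 3.2% below potential → x = -3.2.
i = 1.5 + 1.9 + 1.5 × (5.3 − 1.9) + 1 × (-3.2)
   = 1.5 + 1.9 + 5.1 − 3.2 = 5.30
Deviation = 5.83 − 5.30 = 0.53 pp.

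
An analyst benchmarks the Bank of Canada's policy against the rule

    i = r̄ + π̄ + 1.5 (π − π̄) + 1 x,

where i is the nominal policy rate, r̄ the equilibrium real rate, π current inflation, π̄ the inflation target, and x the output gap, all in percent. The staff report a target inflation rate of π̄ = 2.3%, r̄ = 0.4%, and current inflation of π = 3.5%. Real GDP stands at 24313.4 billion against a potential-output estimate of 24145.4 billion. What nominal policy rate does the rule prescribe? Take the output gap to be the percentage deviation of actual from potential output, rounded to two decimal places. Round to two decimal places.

5.20%

Output gap = 100 × (24313.4 − 24145.4) / 24145.4 = 0.70%.
i = 0.40 + 2.30 + 1.5 × (3.50 − 2.30) + 1 × 0.70
   = 0.40 + 2.3 + 1.8 + 0.7 = 5.20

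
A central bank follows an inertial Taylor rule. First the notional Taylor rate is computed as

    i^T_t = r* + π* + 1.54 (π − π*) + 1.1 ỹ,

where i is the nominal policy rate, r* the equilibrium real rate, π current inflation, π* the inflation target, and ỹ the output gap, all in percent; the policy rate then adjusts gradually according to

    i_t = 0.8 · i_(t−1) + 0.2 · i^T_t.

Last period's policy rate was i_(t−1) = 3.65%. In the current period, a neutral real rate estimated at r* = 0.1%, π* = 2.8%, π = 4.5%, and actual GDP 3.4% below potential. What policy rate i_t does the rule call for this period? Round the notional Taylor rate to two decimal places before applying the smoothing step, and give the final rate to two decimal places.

Output 3.4% below potential → ỹ = -3.4.
i^T_t = 0.1 + 2.8 + 1.54 × (4.5 − 2.8) + 1.1 × (-3.4)
   = 0.1 + 2.8 + 2.618 − 3.74 = 1.78
i_t = 0.8 × 3.65 + 0.2 × 1.78 = 2.92 + 0.356 = 3.28

3.28%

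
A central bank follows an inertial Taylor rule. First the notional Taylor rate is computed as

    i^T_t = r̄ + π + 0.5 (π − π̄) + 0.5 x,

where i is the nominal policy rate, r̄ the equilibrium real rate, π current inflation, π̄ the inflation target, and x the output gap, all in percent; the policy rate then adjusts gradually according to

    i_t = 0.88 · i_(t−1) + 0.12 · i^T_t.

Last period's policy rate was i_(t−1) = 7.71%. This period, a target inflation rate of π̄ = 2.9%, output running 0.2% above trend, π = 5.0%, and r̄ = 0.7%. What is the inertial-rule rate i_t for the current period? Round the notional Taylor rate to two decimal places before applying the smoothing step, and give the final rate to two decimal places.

Output 0.2% above potential → x = 0.2.
i^T_t = 0.7 + 5.0 + 0.5 × (5.0 − 2.9) + 0.5 × 0.2
   = 0.7 + 5 + 1.05 + 0.1 = 6.85
i_t = 0.88 × 7.71 + 0.12 × 6.85 = 6.7848 + 0.822 = 7.61

7.61%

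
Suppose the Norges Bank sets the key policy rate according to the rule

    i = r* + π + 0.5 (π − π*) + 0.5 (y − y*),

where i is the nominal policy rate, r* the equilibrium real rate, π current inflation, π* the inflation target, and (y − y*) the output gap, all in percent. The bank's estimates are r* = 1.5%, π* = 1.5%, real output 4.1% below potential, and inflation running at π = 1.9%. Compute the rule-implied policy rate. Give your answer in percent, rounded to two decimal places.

1.55%

Output 4.1% below potential → (y − y*) = -4.1.
i = 1.5 + 1.9 + 0.5 × (1.9 − 1.5) + 0.5 × (-4.1)
   = 1.5 + 1.9 + 0.2 − 2.05 = 1.55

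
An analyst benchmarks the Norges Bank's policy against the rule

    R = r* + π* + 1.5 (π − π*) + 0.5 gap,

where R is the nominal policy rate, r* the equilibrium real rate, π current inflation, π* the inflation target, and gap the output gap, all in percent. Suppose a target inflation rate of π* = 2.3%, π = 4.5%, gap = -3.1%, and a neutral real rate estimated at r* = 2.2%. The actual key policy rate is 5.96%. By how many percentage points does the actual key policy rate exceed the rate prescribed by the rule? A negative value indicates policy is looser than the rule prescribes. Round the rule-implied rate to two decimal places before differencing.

-0.29 pp

R = 2.2 + 2.3 + 1.5 × (4.5 − 2.3) + 0.5 × (-3.1)
   = 2.2 + 2.3 + 3.3 − 1.55 = 6.25
Deviation = 5.96 − 6.25 = -0.29 pp.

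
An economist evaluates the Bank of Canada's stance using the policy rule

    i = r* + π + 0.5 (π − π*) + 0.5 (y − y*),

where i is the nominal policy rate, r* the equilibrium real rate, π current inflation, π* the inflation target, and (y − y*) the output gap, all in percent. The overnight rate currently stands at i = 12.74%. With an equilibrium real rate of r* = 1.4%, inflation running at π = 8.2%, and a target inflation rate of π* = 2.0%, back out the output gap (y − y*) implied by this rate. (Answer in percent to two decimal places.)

0.08%

0.5 (y − y*) = 12.74 − 1.4 − 8.2 − 0.5 × (8.2 − 2.0) = 0.04
(y − y*) = 0.04 / 0.5 = 0.08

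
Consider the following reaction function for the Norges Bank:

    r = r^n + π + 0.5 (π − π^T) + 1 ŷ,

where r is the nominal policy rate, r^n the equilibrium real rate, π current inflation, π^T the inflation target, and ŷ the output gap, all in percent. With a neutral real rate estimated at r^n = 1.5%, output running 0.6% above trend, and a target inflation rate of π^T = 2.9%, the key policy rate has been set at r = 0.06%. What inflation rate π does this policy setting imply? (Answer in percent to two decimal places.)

-0.39%

Output 0.6% above potential → ŷ = 0.6.
Collecting π: r = r^n + (1 + 0.5) π − 0.5 π^T + 1 ŷ
1.5 π = 0.06 − 1.5 + 0.5 × 2.9 − 1 × 0.6 = -0.59
π = -0.59 / 1.5 = -0.39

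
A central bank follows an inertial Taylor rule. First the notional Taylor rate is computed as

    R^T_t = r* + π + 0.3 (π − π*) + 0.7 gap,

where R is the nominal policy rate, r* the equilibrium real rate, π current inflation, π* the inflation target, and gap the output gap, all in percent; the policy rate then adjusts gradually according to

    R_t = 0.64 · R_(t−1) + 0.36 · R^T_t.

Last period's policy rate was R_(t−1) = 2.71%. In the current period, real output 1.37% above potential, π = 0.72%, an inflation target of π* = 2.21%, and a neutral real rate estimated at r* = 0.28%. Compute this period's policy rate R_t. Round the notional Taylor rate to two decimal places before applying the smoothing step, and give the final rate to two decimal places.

Output 1.37% above potential → gap = 1.37.
R^T_t = 0.28 + 0.72 + 0.3 × (0.72 − 2.21) + 0.7 × 1.37
   = 0.28 + 0.72 − 0.447 + 0.959 = 1.51
R_t = 0.64 × 2.71 + 0.36 × 1.51 = 1.7344 + 0.5436 = 2.28

2.28%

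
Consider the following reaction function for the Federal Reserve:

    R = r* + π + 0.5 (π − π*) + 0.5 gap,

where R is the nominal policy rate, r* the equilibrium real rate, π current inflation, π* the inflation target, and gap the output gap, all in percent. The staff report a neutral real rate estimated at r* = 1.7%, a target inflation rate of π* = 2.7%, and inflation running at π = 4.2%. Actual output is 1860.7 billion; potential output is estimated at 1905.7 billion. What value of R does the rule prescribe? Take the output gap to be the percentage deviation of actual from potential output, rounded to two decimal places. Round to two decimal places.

Output gap = 100 × (1860.7 − 1905.7) / 1905.7 = -2.36%.
R = 1.70 + 4.20 + 0.5 × (4.20 − 2.70) + 0.5 × (-2.36)
   = 1.70 + 4.2 + 0.75 − 1.18 = 5.47

5.47%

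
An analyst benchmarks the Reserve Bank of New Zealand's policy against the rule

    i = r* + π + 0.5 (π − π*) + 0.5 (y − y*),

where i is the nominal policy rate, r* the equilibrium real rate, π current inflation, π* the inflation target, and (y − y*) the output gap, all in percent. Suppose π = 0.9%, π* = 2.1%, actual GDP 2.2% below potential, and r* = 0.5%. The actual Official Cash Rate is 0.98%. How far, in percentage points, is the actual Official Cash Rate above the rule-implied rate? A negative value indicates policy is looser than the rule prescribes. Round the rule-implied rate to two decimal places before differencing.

1.28 pp

Output 2.2% below potential → (y − y*) = -2.2.
i = 0.5 + 0.9 + 0.5 × (0.9 − 2.1) + 0.5 × (-2.2)
   = 0.5 + 0.9 − 0.6 − 1.1 = -0.30
Deviation = 0.98 − (-0.30) = 1.28 pp.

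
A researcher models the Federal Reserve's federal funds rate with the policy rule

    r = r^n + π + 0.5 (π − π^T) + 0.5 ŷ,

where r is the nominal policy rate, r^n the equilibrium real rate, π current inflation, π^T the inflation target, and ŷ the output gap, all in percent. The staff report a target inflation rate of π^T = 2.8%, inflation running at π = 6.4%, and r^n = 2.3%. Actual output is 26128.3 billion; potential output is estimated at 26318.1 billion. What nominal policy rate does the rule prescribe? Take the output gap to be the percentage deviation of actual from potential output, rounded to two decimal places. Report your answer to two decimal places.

10.14%

Output gap = 100 × (26128.3 − 26318.1) / 26318.1 = -0.72%.
r = 2.30 + 6.40 + 0.5 × (6.40 − 2.80) + 0.5 × (-0.72)
   = 2.30 + 6.4 + 1.8 − 0.36 = 10.14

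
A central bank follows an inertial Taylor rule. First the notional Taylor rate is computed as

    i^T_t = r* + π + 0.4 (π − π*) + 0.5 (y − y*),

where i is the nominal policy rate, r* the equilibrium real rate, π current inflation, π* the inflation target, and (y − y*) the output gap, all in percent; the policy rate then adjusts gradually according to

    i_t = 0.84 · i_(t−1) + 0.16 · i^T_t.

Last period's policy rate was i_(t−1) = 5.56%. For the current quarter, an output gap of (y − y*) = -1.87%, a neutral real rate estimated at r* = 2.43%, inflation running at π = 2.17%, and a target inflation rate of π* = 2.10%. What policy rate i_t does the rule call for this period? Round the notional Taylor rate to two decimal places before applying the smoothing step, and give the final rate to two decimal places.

5.26%

i^T_t = 2.43 + 2.17 + 0.4 × (2.17 − 2.10) + 0.5 × (-1.87)
   = 2.43 + 2.17 + 0.028 − 0.935 = 3.69
i_t = 0.84 × 5.56 + 0.16 × 3.69 = 4.6704 + 0.5904 = 5.26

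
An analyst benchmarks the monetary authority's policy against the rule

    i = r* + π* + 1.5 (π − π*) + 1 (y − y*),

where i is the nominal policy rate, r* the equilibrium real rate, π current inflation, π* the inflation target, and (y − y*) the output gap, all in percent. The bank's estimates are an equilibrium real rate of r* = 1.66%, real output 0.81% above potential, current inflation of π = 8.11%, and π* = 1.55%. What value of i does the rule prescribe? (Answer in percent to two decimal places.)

13.86%

Output 0.81% above potential → (y − y*) = 0.81.
i = 1.66 + 1.55 + 1.5 × (8.11 − 1.55) + 1 × 0.81
   = 1.66 + 1.55 + 9.84 + 0.81 = 13.86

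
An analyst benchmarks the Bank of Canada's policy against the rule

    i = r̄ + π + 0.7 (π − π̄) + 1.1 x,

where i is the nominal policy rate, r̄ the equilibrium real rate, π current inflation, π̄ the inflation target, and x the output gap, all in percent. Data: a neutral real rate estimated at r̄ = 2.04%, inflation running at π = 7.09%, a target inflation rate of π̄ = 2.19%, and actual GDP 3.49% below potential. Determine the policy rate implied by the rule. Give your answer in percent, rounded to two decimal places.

Output 3.49% below potential → x = -3.49.
i = 2.04 + 7.09 + 0.7 × (7.09 − 2.19) + 1.1 × (-3.49)
   = 2.04 + 7.09 + 3.43 − 3.839 = 8.72

8.72%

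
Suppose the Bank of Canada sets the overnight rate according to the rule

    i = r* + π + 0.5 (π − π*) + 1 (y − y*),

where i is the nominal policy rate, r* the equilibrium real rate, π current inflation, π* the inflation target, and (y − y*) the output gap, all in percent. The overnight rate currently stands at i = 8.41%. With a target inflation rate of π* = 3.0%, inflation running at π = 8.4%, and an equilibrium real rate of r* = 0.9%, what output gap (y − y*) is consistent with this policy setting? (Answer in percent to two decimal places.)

1 (y − y*) = 8.41 − 0.9 − 8.4 − 0.5 × (8.4 − 3.0) = -3.59
(y − y*) = -3.59 / 1 = -3.59

-3.59%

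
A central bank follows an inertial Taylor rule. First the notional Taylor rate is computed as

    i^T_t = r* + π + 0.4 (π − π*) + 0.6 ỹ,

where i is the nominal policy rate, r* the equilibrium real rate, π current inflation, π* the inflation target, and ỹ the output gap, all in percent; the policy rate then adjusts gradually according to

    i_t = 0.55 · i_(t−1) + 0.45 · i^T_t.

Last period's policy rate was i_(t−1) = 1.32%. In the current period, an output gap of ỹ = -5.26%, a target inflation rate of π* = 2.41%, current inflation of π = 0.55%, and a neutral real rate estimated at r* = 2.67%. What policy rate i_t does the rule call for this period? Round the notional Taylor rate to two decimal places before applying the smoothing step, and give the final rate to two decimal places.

0.42%

i^T_t = 2.67 + 0.55 + 0.4 × (0.55 − 2.41) + 0.6 × (-5.26)
   = 2.67 + 0.55 − 0.744 − 3.156 = -0.68
i_t = 0.55 × 1.32 + 0.45 × (-0.68) = 0.726 − 0.306 = 0.42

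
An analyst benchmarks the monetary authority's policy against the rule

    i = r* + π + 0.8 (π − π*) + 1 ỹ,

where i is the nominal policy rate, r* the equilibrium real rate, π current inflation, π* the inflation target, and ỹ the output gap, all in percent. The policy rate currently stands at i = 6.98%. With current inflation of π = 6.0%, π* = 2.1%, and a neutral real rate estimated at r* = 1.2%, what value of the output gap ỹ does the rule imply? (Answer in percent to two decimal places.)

1 ỹ = 6.98 − 1.2 − 6.0 − 0.8 × (6.0 − 2.1) = -3.34
ỹ = -3.34 / 1 = -3.34

-3.34%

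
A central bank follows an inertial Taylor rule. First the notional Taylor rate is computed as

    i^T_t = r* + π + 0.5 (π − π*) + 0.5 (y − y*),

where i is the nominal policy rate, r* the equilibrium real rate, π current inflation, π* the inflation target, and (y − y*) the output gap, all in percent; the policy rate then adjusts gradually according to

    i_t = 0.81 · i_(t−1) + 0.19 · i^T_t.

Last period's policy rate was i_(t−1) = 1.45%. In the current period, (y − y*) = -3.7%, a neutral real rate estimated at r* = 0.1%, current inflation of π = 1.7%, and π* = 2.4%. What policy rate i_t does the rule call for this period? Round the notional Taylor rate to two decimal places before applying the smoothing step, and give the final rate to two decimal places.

1.10%

i^T_t = 0.1 + 1.7 + 0.5 × (1.7 − 2.4) + 0.5 × (-3.7)
   = 0.1 + 1.7 − 0.35 − 1.85 = -0.40
i_t = 0.81 × 1.45 + 0.19 × (-0.40) = 1.1745 − 0.076 = 1.10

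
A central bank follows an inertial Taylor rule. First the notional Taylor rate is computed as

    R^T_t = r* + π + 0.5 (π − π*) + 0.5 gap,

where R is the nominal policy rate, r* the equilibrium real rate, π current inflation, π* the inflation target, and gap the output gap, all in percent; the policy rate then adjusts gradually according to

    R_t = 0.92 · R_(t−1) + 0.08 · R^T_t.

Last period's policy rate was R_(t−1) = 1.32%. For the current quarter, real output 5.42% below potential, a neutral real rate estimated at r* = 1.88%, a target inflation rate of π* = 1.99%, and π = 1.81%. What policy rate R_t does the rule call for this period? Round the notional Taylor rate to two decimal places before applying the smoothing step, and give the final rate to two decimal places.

1.29%

Output 5.42% below potential → gap = -5.42.
R^T_t = 1.88 + 1.81 + 0.5 × (1.81 − 1.99) + 0.5 × (-5.42)
   = 1.88 + 1.81 − 0.09 − 2.71 = 0.89
R_t = 0.92 × 1.32 + 0.08 × 0.89 = 1.2144 + 0.0712 = 1.29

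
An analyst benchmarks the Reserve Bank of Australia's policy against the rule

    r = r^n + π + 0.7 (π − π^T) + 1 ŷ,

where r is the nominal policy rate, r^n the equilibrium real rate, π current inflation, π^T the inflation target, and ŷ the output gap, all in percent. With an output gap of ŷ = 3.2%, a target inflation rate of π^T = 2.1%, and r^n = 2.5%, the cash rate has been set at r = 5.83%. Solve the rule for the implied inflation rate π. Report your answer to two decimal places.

Collecting π: r = r^n + (1 + 0.7) π − 0.7 π^T + 1 ŷ
1.7 π = 5.83 − 2.5 + 0.7 × 2.1 − 1 × 3.2 = 1.6
π = 1.6 / 1.7 = 0.94

0.94%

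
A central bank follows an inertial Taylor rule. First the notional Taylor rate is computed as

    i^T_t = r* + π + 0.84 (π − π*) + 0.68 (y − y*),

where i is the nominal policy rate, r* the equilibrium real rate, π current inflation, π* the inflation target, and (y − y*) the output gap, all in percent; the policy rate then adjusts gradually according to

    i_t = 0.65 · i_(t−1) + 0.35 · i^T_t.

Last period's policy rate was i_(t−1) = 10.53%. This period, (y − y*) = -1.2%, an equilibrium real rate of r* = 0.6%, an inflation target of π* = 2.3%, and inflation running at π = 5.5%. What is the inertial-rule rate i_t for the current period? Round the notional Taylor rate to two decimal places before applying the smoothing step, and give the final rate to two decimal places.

9.63%

i^T_t = 0.6 + 5.5 + 0.84 × (5.5 − 2.3) + 0.68 × (-1.2)
   = 0.6 + 5.5 + 2.688 − 0.816 = 7.97
i_t = 0.65 × 10.53 + 0.35 × 7.97 = 6.8445 + 2.7895 = 9.63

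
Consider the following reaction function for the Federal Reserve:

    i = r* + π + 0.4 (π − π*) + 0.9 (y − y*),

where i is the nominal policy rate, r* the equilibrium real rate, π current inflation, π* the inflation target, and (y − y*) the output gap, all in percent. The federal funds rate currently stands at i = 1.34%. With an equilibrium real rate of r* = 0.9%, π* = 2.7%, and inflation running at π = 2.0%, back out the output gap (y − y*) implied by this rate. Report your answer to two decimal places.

0.9 (y − y*) = 1.34 − 0.9 − 2.0 − 0.4 × (2.0 − 2.7) = -1.28
(y − y*) = -1.28 / 0.9 = -1.42

-1.42%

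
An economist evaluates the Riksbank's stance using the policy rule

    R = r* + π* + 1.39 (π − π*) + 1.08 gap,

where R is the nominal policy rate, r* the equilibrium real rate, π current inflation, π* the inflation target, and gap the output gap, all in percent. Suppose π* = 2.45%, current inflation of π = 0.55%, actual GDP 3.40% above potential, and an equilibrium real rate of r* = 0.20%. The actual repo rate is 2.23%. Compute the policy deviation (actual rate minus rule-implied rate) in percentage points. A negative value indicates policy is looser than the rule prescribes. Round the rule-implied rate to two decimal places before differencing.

Output 3.40% above potential → gap = 3.40.
R = 0.20 + 2.45 + 1.39 × (0.55 − 2.45) + 1.08 × 3.40
   = 0.20 + 2.45 − 2.641 + 3.672 = 3.68
Deviation = 2.23 − 3.68 = -1.45 pp.

-1.45 pp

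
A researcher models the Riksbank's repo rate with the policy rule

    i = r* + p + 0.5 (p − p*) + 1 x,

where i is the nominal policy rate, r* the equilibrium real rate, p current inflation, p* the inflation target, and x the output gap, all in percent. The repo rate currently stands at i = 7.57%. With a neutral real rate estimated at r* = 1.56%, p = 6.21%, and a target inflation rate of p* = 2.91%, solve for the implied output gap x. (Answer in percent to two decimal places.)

1 x = 7.57 − 1.56 − 6.21 − 0.5 × (6.21 − 2.91) = -1.85
x = -1.85 / 1 = -1.85

-1.85%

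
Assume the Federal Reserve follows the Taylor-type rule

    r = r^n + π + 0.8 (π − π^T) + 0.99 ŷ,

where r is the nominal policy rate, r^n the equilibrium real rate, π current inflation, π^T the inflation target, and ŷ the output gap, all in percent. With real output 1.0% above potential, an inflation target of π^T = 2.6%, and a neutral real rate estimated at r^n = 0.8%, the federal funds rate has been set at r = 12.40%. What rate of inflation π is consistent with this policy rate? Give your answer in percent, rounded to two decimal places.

7.05%

Output 1.0% above potential → ŷ = 1.0.
Collecting π: r = r^n + (1 + 0.8) π − 0.8 π^T + 0.99 ŷ
1.8 π = 12.40 − 0.8 + 0.8 × 2.6 − 0.99 × 1.0 = 12.69
π = 12.69 / 1.8 = 7.05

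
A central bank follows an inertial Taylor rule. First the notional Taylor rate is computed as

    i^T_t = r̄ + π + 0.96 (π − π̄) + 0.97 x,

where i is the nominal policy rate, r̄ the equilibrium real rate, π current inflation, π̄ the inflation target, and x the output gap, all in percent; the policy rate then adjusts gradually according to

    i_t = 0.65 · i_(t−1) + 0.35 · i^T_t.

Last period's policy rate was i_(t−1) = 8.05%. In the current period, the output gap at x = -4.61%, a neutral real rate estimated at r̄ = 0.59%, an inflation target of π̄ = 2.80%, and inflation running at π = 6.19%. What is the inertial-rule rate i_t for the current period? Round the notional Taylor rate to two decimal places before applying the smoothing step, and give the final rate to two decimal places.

i^T_t = 0.59 + 6.19 + 0.96 × (6.19 − 2.80) + 0.97 × (-4.61)
   = 0.59 + 6.19 + 3.2544 − 4.4717 = 5.56
i_t = 0.65 × 8.05 + 0.35 × 5.56 = 5.2325 + 1.946 = 7.18

7.18%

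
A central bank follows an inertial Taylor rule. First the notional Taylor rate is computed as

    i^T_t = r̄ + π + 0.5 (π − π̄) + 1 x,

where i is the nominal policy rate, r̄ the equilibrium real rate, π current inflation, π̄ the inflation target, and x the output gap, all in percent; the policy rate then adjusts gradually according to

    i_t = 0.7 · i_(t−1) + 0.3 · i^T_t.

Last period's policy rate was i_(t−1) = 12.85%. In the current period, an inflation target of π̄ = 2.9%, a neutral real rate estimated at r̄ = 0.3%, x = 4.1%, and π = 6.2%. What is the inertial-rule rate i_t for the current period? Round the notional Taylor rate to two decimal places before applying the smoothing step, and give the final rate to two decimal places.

i^T_t = 0.3 + 6.2 + 0.5 × (6.2 − 2.9) + 1 × 4.1
   = 0.3 + 6.2 + 1.65 + 4.1 = 12.25
i_t = 0.7 × 12.85 + 0.3 × 12.25 = 8.995 + 3.675 = 12.67

12.67%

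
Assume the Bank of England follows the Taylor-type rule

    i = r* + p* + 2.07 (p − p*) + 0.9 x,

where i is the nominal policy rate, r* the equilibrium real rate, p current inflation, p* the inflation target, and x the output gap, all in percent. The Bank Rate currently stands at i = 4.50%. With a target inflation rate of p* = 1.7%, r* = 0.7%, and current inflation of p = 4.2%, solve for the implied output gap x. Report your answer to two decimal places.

0.9 x = 4.50 − 0.7 − 1.7 − 2.07 × (4.2 − 1.7) = -3.075
x = -3.075 / 0.9 = -3.42

-3.42%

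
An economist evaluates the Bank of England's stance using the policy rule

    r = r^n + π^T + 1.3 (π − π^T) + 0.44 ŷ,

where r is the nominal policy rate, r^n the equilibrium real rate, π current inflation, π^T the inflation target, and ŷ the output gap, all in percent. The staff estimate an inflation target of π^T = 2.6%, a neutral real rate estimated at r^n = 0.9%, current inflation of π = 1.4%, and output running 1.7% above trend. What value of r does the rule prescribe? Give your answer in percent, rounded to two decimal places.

Output 1.7% above potential → ŷ = 1.7.
r = 0.9 + 2.6 + 1.3 × (1.4 − 2.6) + 0.44 × 1.7
   = 0.9 + 2.6 − 1.56 + 0.748 = 2.69

2.69%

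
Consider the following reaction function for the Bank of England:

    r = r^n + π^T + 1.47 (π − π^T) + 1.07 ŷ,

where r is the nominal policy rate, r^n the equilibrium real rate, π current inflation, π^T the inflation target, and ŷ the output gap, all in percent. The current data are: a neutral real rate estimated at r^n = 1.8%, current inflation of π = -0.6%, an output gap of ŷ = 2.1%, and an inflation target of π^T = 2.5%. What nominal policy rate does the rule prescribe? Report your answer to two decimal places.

r = 1.8 + 2.5 + 1.47 × (-0.6 − 2.5) + 1.07 × 2.1
   = 1.8 + 2.5 − 4.557 + 2.247 = 1.99

1.99%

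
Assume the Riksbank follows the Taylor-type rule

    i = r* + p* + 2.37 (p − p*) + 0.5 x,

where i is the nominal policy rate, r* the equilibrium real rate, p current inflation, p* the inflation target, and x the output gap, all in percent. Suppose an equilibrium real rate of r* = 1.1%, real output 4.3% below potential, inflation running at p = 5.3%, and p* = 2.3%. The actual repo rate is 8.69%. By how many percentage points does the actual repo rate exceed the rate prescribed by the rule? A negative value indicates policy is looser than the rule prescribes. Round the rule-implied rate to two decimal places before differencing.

Output 4.3% below potential → x = -4.3.
i = 1.1 + 2.3 + 2.37 × (5.3 − 2.3) + 0.5 × (-4.3)
   = 1.1 + 2.3 + 7.11 − 2.15 = 8.36
Deviation = 8.69 − 8.36 = 0.33 pp.

0.33 pp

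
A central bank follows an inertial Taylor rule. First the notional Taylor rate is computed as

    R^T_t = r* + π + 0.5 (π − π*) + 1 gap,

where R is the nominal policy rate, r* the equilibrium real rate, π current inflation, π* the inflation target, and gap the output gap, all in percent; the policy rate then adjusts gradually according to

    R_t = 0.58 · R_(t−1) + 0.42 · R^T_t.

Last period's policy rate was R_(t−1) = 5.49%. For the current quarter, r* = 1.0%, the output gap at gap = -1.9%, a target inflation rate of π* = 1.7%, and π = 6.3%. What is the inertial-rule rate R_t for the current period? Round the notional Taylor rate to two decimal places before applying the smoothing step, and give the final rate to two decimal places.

6.42%

R^T_t = 1.0 + 6.3 + 0.5 × (6.3 − 1.7) + 1 × (-1.9)
   = 1.0 + 6.3 + 2.3 − 1.9 = 7.70
R_t = 0.58 × 5.49 + 0.42 × 7.70 = 3.1842 + 3.234 = 6.42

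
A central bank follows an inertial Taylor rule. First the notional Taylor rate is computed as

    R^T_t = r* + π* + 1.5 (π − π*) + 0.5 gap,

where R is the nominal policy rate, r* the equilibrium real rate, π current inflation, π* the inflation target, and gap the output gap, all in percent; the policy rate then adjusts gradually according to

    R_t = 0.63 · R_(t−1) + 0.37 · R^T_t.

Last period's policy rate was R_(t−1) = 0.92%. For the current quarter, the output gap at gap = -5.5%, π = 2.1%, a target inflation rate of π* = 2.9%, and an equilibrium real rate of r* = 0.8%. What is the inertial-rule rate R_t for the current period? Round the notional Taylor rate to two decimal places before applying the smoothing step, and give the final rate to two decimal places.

R^T_t = 0.8 + 2.9 + 1.5 × (2.1 − 2.9) + 0.5 × (-5.5)
   = 0.8 + 2.9 − 1.2 − 2.75 = -0.25
R_t = 0.63 × 0.92 + 0.37 × (-0.25) = 0.5796 − 0.0925 = 0.49

0.49%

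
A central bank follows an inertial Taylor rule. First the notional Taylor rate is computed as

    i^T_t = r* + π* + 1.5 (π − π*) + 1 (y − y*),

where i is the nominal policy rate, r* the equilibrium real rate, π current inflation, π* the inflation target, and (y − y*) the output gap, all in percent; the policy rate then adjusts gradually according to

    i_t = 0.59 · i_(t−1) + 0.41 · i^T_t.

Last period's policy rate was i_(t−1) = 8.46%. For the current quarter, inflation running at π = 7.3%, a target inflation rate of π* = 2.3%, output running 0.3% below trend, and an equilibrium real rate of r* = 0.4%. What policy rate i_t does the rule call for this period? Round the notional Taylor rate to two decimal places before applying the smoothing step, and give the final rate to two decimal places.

Output 0.3% below potential → (y − y*) = -0.3.
i^T_t = 0.4 + 2.3 + 1.5 × (7.3 − 2.3) + 1 × (-0.3)
   = 0.4 + 2.3 + 7.5 − 0.3 = 9.90
i_t = 0.59 × 8.46 + 0.41 × 9.90 = 4.9914 + 4.059 = 9.05

9.05%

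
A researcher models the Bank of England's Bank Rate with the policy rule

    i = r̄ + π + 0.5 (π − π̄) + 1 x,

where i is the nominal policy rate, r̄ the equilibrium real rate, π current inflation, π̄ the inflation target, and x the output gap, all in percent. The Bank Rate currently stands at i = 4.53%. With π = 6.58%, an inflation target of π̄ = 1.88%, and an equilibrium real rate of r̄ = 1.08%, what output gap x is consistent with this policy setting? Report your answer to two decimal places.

1 x = 4.53 − 1.08 − 6.58 − 0.5 × (6.58 − 1.88) = -5.48
x = -5.48 / 1 = -5.48

-5.48%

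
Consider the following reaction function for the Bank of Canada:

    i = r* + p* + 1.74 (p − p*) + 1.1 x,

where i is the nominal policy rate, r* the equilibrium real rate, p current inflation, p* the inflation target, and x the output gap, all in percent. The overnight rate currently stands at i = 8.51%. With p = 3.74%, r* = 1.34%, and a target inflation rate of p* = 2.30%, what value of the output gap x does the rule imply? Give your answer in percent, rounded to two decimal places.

2.15%

1.1 x = 8.51 − 1.34 − 2.30 − 1.74 × (3.74 − 2.30) = 2.3644
x = 2.3644 / 1.1 = 2.15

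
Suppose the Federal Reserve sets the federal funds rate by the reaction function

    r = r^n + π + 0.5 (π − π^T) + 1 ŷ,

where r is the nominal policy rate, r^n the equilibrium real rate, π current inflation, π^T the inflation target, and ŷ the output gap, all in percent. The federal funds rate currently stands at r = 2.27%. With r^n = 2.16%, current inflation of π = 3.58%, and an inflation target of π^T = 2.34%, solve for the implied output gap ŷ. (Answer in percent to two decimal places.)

1 ŷ = 2.27 − 2.16 − 3.58 − 0.5 × (3.58 − 2.34) = -4.09
ŷ = -4.09 / 1 = -4.09

-4.09%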